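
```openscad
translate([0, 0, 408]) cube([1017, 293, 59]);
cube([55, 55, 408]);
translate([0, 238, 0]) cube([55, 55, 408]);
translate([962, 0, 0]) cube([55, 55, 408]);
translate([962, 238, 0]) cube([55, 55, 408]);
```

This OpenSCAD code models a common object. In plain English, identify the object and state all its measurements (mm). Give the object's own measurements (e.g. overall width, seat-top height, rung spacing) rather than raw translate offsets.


A long wooden bench with a 1017 mm (x) × 293 mm (y) seat, 59 mm thick, its top surface 467 mm above the floor. Four 55 mm square legs at the seat corners, flush with the edges, run from z = 0 to the seat underside.


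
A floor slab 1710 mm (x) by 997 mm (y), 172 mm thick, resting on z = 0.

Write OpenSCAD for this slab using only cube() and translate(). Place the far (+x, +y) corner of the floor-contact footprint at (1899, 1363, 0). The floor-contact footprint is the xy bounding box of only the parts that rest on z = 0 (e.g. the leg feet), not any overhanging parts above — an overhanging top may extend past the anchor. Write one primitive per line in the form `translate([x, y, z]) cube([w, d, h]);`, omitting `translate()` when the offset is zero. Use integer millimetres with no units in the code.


translate([189, 366, 0]) cube([1710, 997, 172]);


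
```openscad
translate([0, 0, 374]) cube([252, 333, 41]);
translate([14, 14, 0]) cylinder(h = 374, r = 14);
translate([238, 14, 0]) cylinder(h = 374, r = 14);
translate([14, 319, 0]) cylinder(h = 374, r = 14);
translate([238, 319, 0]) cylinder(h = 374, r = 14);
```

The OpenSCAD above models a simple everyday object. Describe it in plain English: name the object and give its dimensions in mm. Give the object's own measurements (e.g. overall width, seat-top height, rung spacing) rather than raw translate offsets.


A simple wooden stool: a rectangular seat 252 mm (x) by 333 mm (y), 41 mm thick, top face at z = 415 mm, on four round legs, each 28 mm in diameter. The legs rest on z = 0, each leg's axis is inset half a diameter from the nearest pair of seat edges (so the leg's bounding box is flush with the corner).


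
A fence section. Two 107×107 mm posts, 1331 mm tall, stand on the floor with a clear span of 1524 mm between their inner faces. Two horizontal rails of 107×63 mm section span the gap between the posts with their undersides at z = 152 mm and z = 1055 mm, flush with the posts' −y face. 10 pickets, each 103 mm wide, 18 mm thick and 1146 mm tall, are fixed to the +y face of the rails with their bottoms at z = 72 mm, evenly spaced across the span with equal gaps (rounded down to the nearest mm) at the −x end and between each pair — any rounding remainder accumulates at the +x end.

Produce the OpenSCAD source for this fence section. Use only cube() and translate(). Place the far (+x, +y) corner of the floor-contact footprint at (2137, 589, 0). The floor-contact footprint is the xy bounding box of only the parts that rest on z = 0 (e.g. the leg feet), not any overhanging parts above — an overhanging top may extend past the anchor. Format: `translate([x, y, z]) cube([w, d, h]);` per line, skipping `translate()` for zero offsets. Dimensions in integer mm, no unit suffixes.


translate([399, 482, 0]) cube([107, 107, 1331]);
translate([2030, 482, 0]) cube([107, 107, 1331]);
translate([506, 482, 152]) cube([1524, 107, 63]);
translate([506, 482, 1055]) cube([1524, 107, 63]);
translate([550, 589, 72]) cube([103, 18, 1146]);
translate([697, 589, 72]) cube([103, 18, 1146]);
translate([844, 589, 72]) cube([103, 18, 1146]);
translate([991, 589, 72]) cube([103, 18, 1146]);
translate([1138, 589, 72]) cube([103, 18, 1146]);
translate([1285, 589, 72]) cube([103, 18, 1146]);
translate([1432, 589, 72]) cube([103, 18, 1146]);
translate([1579, 589, 72]) cube([103, 18, 1146]);
translate([1726, 589, 72]) cube([103, 18, 1146]);
translate([1873, 589, 72]) cube([103, 18, 1146]);


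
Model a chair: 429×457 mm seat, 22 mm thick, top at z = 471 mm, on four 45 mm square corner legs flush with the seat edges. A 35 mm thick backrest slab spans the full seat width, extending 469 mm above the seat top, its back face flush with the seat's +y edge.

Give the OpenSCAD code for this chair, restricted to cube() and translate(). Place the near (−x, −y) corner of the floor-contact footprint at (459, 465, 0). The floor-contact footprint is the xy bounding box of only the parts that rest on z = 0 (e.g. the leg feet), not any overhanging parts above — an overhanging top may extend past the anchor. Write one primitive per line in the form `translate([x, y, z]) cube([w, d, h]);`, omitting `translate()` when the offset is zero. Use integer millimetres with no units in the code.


// leg_h = 471 - 22 = 449
translate([459, 465, 449]) cube([429, 457, 22]);
translate([459, 465, 0]) cube([45, 45, 449]);
translate([843, 465, 0]) cube([45, 45, 449]);
translate([459, 877, 0]) cube([45, 45, 449]);
translate([843, 877, 0]) cube([45, 45, 449]);
translate([459, 887, 471]) cube([429, 35, 469]);


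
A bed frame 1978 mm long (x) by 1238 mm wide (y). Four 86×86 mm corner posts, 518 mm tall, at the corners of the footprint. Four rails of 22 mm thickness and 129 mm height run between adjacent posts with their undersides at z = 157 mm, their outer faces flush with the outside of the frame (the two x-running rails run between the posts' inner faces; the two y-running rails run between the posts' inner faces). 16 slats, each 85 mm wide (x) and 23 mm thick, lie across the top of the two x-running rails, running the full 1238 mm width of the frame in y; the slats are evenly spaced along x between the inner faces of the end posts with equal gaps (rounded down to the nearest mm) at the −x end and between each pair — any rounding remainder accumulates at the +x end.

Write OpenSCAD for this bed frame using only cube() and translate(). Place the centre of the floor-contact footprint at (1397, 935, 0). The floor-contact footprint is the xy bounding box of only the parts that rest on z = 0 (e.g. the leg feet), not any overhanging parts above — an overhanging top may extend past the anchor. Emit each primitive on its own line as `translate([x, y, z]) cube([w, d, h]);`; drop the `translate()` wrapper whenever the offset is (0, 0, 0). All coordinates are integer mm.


translate([408, 316, 0]) cube([86, 86, 518]);
translate([408, 1468, 0]) cube([86, 86, 518]);
translate([2300, 316, 0]) cube([86, 86, 518]);
translate([2300, 1468, 0]) cube([86, 86, 518]);
translate([494, 316, 157]) cube([1806, 22, 129]);
translate([494, 1532, 157]) cube([1806, 22, 129]);
translate([408, 402, 157]) cube([22, 1066, 129]);
translate([2364, 402, 157]) cube([22, 1066, 129]);
translate([520, 316, 286]) cube([85, 1238, 23]);
translate([631, 316, 286]) cube([85, 1238, 23]);
translate([742, 316, 286]) cube([85, 1238, 23]);
translate([853, 316, 286]) cube([85, 1238, 23]);
translate([964, 316, 286]) cube([85, 1238, 23]);
translate([1075, 316, 286]) cube([85, 1238, 23]);
translate([1186, 316, 286]) cube([85, 1238, 23]);
translate([1297, 316, 286]) cube([85, 1238, 23]);
translate([1408, 316, 286]) cube([85, 1238, 23]);
translate([1519, 316, 286]) cube([85, 1238, 23]);
translate([1630, 316, 286]) cube([85, 1238, 23]);
translate([1741, 316, 286]) cube([85, 1238, 23]);
translate([1852, 316, 286]) cube([85, 1238, 23]);
translate([1963, 316, 286]) cube([85, 1238, 23]);
translate([2074, 316, 286]) cube([85, 1238, 23]);
translate([2185, 316, 286]) cube([85, 1238, 23]);


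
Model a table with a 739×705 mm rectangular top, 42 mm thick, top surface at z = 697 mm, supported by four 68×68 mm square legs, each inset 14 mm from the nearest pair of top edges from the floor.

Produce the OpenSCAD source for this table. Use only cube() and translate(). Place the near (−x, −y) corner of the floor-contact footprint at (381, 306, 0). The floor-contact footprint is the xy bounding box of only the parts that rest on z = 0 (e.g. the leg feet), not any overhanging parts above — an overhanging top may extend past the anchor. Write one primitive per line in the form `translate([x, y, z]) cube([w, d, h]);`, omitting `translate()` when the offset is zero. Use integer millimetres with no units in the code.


translate([367, 292, 655]) cube([739, 705, 42]);
translate([381, 306, 0]) cube([68, 68, 655]);
translate([1024, 306, 0]) cube([68, 68, 655]);
translate([381, 915, 0]) cube([68, 68, 655]);
translate([1024, 915, 0]) cube([68, 68, 655]);


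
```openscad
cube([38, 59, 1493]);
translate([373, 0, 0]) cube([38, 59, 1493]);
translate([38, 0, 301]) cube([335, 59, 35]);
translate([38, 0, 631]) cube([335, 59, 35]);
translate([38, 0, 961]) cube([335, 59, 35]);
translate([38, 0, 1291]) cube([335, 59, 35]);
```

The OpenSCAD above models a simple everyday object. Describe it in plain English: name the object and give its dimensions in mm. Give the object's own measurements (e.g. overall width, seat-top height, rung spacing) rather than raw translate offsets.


A straight ladder. Two 38×59 mm vertical rails, 1493 mm tall, stand 411 mm apart (outside-to-outside) with their front faces coplanar on the −y side. 4 rungs, each 59 mm deep and 35 mm tall, span between the inner faces of the rails, front faces flush with the rails. The lowest rung's underside is at z = 301 mm and rungs are spaced 330 mm apart (underside to underside).


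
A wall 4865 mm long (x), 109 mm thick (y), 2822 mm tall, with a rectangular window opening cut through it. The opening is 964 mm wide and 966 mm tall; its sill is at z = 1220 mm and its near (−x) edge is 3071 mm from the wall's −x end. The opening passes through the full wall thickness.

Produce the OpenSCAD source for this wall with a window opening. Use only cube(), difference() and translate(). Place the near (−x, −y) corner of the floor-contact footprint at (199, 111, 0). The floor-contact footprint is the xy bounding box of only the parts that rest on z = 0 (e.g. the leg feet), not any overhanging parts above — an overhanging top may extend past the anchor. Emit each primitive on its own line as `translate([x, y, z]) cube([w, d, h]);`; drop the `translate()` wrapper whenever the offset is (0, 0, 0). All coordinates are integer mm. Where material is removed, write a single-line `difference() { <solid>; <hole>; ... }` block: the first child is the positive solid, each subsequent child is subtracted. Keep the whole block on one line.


difference() { translate([199, 111, 0]) cube([4865, 109, 2822]); translate([3270, 111, 1220]) cube([964, 109, 966]); }


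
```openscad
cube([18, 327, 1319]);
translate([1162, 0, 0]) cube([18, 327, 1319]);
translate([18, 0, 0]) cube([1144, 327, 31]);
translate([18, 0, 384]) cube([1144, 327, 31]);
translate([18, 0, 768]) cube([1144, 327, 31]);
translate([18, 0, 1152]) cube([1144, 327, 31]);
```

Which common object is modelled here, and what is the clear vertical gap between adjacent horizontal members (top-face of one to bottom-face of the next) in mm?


A bookshelf. The clear shelf gap is 353 mm.

Two tall side panels with 4 horizontal boards between them — a bookshelf. The first two shelf undersides are at z = 0 and z = 384; with shelf thickness 31, the clear gap is 384 − 0 − 31 = 353 mm.


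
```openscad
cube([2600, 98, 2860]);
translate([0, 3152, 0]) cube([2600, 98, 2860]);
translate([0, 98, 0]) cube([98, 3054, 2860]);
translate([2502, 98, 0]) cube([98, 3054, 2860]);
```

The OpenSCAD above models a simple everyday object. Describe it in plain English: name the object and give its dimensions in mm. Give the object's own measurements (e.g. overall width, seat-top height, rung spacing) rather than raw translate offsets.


The wall frame of a small rectangular building: four walls, each 2860 mm tall and 98 mm thick, enclosing a footprint 2600 mm (x) by 3250 mm (y) outside-to-outside, with no floor or roof. The front and back walls (the −y and +y sides) span the full width; the two side walls fit between them.


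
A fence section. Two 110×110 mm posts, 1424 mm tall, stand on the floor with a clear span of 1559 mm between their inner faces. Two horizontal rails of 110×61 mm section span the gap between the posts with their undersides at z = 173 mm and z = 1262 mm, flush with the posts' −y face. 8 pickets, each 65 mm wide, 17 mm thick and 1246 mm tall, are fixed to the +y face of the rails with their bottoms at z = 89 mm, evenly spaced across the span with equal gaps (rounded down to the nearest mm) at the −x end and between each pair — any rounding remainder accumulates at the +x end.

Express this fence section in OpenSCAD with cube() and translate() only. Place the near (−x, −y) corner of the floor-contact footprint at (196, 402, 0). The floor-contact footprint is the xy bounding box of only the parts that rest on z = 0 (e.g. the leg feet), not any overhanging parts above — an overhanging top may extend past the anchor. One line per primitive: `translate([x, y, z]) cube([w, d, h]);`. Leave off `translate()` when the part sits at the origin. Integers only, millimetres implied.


translate([196, 402, 0]) cube([110, 110, 1424]);
translate([1865, 402, 0]) cube([110, 110, 1424]);
translate([306, 402, 173]) cube([1559, 110, 61]);
translate([306, 402, 1262]) cube([1559, 110, 61]);
translate([421, 512, 89]) cube([65, 17, 1246]);
translate([601, 512, 89]) cube([65, 17, 1246]);
translate([781, 512, 89]) cube([65, 17, 1246]);
translate([961, 512, 89]) cube([65, 17, 1246]);
translate([1141, 512, 89]) cube([65, 17, 1246]);
translate([1321, 512, 89]) cube([65, 17, 1246]);
translate([1501, 512, 89]) cube([65, 17, 1246]);
translate([1681, 512, 89]) cube([65, 17, 1246]);


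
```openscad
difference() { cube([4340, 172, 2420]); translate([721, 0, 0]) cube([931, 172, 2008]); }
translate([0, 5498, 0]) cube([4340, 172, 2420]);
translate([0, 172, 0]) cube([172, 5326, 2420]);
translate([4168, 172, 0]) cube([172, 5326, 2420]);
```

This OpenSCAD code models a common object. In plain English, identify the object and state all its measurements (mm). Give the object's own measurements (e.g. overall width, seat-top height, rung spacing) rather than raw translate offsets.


A single room: four walls, each 2420 mm tall and 172 mm thick, enclosing an outside footprint 4340×5670 mm (x × y), no floor or roof. The front and back walls (−y and +y sides) run the full x-width; the side walls fit between their inner faces. A door opening 931 mm wide and 2008 mm tall is cut through the front wall from the floor up, its −x edge 721 mm from the wall's −x end.


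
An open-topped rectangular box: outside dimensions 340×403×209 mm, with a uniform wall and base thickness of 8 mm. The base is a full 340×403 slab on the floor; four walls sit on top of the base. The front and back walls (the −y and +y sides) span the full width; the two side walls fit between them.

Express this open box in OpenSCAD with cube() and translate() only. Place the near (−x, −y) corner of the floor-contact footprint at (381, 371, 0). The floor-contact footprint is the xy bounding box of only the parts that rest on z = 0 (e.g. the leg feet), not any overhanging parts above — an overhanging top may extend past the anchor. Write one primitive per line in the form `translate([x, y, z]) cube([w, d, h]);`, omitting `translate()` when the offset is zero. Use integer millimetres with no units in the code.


translate([381, 371, 0]) cube([340, 403, 8]);
translate([381, 371, 8]) cube([340, 8, 201]);
translate([381, 766, 8]) cube([340, 8, 201]);
translate([381, 379, 8]) cube([8, 387, 201]);
translate([713, 379, 8]) cube([8, 387, 201]);


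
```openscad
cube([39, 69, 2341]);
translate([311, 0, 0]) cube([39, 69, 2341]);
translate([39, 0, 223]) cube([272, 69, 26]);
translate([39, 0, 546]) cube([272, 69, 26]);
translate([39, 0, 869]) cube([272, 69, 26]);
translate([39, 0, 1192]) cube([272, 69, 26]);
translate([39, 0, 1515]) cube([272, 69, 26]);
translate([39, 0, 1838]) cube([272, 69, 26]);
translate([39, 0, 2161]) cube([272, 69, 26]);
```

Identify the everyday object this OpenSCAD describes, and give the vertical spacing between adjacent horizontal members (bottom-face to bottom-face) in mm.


A ladder. The rung spacing is 323 mm.

Two tall 39×69 posts with 7 short bars between them — a ladder. Adjacent rungs sit at z = 223 and z = 546, so the spacing is 546 − 223 = 323 mm.


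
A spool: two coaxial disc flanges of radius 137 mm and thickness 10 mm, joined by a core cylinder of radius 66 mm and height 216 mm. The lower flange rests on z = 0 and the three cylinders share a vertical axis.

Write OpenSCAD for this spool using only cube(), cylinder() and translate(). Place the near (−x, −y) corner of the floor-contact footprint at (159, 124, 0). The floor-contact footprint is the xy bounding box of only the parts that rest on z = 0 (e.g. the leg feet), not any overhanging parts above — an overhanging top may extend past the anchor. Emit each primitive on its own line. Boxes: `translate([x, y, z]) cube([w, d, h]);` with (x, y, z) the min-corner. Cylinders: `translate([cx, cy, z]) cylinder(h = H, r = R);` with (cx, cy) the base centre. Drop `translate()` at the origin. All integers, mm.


translate([296, 261, 0]) cylinder(h = 10, r = 137);
translate([296, 261, 10]) cylinder(h = 216, r = 66);
translate([296, 261, 226]) cylinder(h = 10, r = 137);


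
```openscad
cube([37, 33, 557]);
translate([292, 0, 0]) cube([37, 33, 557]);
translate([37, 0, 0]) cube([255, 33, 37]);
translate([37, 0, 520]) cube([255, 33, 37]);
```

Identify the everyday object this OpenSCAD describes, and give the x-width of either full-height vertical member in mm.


A picture frame. The border width is 37 mm.

Four thin pieces enclosing a rectangular opening — a picture frame. The two full-height stiles are 557 mm tall; the top rail sits at z = 520 and is 37 mm tall, so the border above the opening is 557 − 520 = 37 mm, matching the stile x-width.


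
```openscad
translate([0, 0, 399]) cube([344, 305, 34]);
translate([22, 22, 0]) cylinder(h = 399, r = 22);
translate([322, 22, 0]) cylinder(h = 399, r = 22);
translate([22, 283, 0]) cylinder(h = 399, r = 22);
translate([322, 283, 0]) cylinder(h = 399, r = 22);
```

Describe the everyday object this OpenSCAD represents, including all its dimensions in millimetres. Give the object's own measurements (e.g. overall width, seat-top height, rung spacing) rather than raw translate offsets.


A four-legged stool. The seat is a 344×305×34 mm slab whose top surface is at z = 433 mm; four round legs, each 44 mm in diameter, run from the floor (z = 0) to the underside of the seat, each leg's axis is inset half a diameter from the nearest pair of seat edges (so the leg's bounding box is flush with the corner).


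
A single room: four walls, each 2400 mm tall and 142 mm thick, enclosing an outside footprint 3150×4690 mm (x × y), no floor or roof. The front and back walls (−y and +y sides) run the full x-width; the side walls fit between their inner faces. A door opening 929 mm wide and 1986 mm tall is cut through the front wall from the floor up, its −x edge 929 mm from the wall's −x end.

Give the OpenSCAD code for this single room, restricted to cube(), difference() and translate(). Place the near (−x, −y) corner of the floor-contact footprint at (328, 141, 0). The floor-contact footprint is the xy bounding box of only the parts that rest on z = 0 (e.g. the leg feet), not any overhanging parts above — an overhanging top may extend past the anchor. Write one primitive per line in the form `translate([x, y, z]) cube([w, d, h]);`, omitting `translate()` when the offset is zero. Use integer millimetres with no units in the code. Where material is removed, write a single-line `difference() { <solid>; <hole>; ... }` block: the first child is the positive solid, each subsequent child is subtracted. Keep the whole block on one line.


difference() { translate([328, 141, 0]) cube([3150, 142, 2400]); translate([1257, 141, 0]) cube([929, 142, 1986]); }
translate([328, 4689, 0]) cube([3150, 142, 2400]);
translate([328, 283, 0]) cube([142, 4406, 2400]);
translate([3336, 283, 0]) cube([142, 4406, 2400]);


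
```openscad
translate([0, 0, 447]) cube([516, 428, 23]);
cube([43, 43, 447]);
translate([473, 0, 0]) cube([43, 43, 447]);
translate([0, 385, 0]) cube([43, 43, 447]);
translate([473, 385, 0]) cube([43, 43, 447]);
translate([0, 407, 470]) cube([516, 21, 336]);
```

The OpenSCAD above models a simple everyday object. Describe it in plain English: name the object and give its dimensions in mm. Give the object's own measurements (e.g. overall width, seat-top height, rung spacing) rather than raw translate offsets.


A chair. The seat is a 516×428×23 mm slab with its top at z = 470 mm, on four 43×43 mm corner legs (flush with the seat edges, standing on z = 0). A flat backrest 21 mm thick, 336 mm tall, spans the full seat width and rises from the seat top along its +y edge, rear face flush with the rear of the seat.


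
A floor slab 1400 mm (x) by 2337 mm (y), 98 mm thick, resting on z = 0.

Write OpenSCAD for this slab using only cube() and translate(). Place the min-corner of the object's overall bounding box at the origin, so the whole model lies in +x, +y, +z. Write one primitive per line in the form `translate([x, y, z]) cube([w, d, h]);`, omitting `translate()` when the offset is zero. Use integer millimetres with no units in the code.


cube([1400, 2337, 98]);


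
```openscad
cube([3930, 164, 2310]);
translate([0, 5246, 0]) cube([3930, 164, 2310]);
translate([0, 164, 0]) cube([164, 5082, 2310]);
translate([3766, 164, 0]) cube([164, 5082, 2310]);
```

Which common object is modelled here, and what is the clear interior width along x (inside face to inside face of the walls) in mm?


A house (or room) frame. The interior width is 3602 mm.

Four 2310 mm walls enclosing a rectangle with no floor or roof — a room or house frame. Outside width is 3930 mm and wall thickness is 164 mm, so the interior width is 3930 − 2 × 164 = 3602 mm.


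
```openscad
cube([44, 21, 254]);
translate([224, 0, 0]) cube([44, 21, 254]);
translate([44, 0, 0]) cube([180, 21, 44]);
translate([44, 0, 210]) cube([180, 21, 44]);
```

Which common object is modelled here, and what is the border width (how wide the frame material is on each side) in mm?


A picture frame. The border width is 44 mm.

Four thin pieces enclosing a rectangular opening — a picture frame. The two full-height stiles are 254 mm tall; the top rail sits at z = 210 and is 44 mm tall, so the border above the opening is 254 − 210 = 44 mm, matching the stile x-width.


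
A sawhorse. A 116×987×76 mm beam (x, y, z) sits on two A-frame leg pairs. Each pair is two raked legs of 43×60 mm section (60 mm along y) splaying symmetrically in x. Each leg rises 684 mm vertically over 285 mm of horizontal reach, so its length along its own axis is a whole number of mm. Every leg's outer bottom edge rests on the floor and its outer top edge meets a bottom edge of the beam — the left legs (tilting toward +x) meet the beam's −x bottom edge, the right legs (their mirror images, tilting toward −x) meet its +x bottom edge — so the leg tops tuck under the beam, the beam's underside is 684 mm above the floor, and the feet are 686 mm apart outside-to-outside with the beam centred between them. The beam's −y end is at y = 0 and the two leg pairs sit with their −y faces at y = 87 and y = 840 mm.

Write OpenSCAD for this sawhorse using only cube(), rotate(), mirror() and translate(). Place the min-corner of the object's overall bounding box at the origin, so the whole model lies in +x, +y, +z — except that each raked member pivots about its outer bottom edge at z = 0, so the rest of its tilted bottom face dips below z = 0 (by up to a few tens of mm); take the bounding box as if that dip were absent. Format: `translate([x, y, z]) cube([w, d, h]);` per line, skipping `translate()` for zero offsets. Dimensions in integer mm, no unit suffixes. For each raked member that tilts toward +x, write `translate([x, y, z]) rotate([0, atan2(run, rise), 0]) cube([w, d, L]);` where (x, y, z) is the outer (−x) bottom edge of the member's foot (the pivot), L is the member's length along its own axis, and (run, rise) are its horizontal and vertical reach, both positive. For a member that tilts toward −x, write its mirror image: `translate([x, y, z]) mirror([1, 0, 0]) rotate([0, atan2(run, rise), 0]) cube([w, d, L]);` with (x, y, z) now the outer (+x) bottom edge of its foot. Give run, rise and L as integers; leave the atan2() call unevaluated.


translate([285, 0, 684]) cube([116, 987, 76]);
translate([0, 87, 0]) rotate([0, atan2(285, 684), 0]) cube([43, 60, 741]);
translate([686, 87, 0]) mirror([1, 0, 0]) rotate([0, atan2(285, 684), 0]) cube([43, 60, 741]);
translate([0, 840, 0]) rotate([0, atan2(285, 684), 0]) cube([43, 60, 741]);
translate([686, 840, 0]) mirror([1, 0, 0]) rotate([0, atan2(285, 684), 0]) cube([43, 60, 741]);


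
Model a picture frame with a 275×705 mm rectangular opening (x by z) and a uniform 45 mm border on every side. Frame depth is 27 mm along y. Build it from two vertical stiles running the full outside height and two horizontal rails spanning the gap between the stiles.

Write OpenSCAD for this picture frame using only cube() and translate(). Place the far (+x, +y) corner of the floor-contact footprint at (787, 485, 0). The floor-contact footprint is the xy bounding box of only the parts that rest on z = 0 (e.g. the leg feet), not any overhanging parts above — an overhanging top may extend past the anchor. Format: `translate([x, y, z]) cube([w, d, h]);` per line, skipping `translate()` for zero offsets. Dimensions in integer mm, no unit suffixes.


translate([422, 458, 0]) cube([45, 27, 795]);
translate([742, 458, 0]) cube([45, 27, 795]);
translate([467, 458, 0]) cube([275, 27, 45]);
translate([467, 458, 750]) cube([275, 27, 45]);


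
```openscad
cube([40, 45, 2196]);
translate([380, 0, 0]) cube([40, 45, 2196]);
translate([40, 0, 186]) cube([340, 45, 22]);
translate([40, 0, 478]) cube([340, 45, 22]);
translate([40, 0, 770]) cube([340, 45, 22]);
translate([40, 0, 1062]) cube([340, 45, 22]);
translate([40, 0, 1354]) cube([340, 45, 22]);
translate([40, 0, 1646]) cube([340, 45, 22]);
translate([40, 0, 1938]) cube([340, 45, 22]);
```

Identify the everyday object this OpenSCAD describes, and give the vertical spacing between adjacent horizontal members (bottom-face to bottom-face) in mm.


A ladder. The rung spacing is 292 mm.

Two tall 40×45 posts with 7 short bars between them — a ladder. Adjacent rungs sit at z = 186 and z = 478, so the spacing is 478 − 186 = 292 mm.


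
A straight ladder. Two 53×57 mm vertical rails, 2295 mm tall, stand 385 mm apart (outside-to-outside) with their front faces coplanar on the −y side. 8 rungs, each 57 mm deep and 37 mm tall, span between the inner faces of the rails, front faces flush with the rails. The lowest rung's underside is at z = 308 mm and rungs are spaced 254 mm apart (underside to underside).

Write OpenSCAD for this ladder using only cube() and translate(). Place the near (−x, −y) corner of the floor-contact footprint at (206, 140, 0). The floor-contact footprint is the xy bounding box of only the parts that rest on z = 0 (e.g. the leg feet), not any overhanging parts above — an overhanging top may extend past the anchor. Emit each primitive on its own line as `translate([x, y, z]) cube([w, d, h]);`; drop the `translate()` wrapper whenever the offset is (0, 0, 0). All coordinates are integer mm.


translate([206, 140, 0]) cube([53, 57, 2295]);
translate([538, 140, 0]) cube([53, 57, 2295]);
translate([259, 140, 308]) cube([279, 57, 37]);
translate([259, 140, 562]) cube([279, 57, 37]);
translate([259, 140, 816]) cube([279, 57, 37]);
translate([259, 140, 1070]) cube([279, 57, 37]);
translate([259, 140, 1324]) cube([279, 57, 37]);
translate([259, 140, 1578]) cube([279, 57, 37]);
translate([259, 140, 1832]) cube([279, 57, 37]);
translate([259, 140, 2086]) cube([279, 57, 37]);


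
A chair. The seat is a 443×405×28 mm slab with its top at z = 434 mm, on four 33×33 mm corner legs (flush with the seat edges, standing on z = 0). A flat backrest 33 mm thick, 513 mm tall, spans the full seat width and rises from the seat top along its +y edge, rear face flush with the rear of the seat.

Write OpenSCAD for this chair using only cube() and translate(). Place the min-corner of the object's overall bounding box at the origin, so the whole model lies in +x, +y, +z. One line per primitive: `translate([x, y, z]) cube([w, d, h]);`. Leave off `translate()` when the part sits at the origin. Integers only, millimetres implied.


translate([0, 0, 406]) cube([443, 405, 28]);
cube([33, 33, 406]);
translate([410, 0, 0]) cube([33, 33, 406]);
translate([0, 372, 0]) cube([33, 33, 406]);
translate([410, 372, 0]) cube([33, 33, 406]);
translate([0, 372, 434]) cube([443, 33, 513]);


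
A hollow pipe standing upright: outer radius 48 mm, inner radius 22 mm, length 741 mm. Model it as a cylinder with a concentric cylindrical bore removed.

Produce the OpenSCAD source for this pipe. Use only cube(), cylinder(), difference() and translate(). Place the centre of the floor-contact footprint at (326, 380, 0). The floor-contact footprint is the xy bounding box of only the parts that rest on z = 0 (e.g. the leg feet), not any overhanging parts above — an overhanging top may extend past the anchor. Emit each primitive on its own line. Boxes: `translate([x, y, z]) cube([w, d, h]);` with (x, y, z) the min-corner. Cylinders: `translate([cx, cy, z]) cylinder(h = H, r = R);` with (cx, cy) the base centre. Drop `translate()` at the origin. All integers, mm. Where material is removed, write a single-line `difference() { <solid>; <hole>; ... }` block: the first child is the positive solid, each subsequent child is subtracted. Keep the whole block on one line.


difference() { translate([326, 380, 0]) cylinder(h = 741, r = 48); translate([326, 380, 0]) cylinder(h = 741, r = 22); }


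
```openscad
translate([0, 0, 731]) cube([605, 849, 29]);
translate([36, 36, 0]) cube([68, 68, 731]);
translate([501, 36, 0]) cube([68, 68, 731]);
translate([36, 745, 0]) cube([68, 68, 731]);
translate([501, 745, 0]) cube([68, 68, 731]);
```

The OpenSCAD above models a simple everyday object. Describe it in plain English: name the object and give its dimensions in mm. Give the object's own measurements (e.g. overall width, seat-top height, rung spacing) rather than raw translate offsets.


A table: top 605 mm (x) × 849 mm (y), 29 mm thick, upper face at z = 760 mm, on four 68×68 mm square legs, each inset 36 mm from the nearest pair of top edges from z = 0 to the bottom of the top.


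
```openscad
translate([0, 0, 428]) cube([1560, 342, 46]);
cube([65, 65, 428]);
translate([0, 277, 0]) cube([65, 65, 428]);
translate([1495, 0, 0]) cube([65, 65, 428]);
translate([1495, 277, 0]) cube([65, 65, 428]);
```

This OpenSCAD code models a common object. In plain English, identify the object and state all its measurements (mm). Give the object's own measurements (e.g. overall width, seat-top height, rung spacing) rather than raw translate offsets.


A bench: a 1560×342 mm seat slab, 46 mm thick, top at z = 474 mm, on four 65×65 mm square legs flush with the seat corners and standing on z = 0.


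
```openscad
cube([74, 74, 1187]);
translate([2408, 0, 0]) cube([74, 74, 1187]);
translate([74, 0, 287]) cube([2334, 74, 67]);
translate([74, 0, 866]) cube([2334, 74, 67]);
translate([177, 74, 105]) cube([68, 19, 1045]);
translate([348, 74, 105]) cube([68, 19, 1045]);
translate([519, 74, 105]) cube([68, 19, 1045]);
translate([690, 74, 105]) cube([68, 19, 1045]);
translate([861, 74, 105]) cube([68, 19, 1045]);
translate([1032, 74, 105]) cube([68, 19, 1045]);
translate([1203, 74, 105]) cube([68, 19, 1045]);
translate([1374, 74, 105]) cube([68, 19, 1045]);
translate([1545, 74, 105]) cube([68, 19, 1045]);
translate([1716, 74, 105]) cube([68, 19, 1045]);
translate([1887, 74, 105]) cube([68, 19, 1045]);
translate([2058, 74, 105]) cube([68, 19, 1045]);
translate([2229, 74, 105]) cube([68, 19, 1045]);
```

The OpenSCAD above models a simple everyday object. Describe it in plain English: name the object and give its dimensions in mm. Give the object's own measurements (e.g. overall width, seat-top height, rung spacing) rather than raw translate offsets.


A fence section. Two 74×74 mm posts, 1187 mm tall, stand on the floor with a clear span of 2334 mm between their inner faces. Two horizontal rails of 74×67 mm section span the gap between the posts with their undersides at z = 287 mm and z = 866 mm, flush with the posts' −y face. 13 pickets, each 68 mm wide, 19 mm thick and 1045 mm tall, are fixed to the +y face of the rails with their bottoms at z = 105 mm, spaced across the span with a 103 mm gap after the −x post and between neighbouring pickets, with 111 mm left before the +x post.


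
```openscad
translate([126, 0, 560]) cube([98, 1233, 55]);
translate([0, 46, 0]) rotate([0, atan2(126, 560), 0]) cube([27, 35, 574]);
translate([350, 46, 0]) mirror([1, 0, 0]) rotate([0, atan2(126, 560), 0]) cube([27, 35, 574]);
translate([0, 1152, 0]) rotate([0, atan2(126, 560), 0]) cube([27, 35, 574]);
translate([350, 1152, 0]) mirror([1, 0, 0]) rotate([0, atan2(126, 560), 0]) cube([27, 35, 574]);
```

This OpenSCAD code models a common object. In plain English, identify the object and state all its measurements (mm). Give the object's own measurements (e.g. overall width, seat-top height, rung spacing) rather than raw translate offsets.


A sawhorse. A 98×1233×55 mm beam (x, y, z) sits on two A-frame leg pairs. Each pair is two raked legs of 27×35 mm section (35 mm along y) splaying symmetrically in x. Each leg rises 560 mm vertically over 126 mm of horizontal reach and is 574 mm long along its own axis. Every leg's outer bottom edge rests on the floor and its outer top edge meets a bottom edge of the beam — the left legs (tilting toward +x) meet the beam's −x bottom edge, the right legs (their mirror images, tilting toward −x) meet its +x bottom edge — so the leg tops tuck under the beam, the beam's underside is 560 mm above the floor, and the feet are 350 mm apart outside-to-outside with the beam centred between them. The two leg pairs are set in 46 mm from either end of the beam.


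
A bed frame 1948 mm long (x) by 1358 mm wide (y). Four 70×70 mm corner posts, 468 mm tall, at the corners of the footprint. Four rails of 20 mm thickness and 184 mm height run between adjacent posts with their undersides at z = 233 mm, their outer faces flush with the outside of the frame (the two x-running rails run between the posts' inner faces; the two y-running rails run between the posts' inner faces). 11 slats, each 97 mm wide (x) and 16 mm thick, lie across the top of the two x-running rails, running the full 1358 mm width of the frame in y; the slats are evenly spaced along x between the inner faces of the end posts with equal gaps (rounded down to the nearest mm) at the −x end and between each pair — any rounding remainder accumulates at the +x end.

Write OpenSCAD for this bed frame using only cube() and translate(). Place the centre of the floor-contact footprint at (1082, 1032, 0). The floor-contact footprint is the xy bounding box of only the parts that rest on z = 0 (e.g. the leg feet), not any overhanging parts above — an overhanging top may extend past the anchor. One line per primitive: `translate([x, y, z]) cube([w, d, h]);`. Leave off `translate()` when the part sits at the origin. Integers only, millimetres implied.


translate([108, 353, 0]) cube([70, 70, 468]);
translate([108, 1641, 0]) cube([70, 70, 468]);
translate([1986, 353, 0]) cube([70, 70, 468]);
translate([1986, 1641, 0]) cube([70, 70, 468]);
translate([178, 353, 233]) cube([1808, 20, 184]);
translate([178, 1691, 233]) cube([1808, 20, 184]);
translate([108, 423, 233]) cube([20, 1218, 184]);
translate([2036, 423, 233]) cube([20, 1218, 184]);
translate([239, 353, 417]) cube([97, 1358, 16]);
translate([397, 353, 417]) cube([97, 1358, 16]);
translate([555, 353, 417]) cube([97, 1358, 16]);
translate([713, 353, 417]) cube([97, 1358, 16]);
translate([871, 353, 417]) cube([97, 1358, 16]);
translate([1029, 353, 417]) cube([97, 1358, 16]);
translate([1187, 353, 417]) cube([97, 1358, 16]);
translate([1345, 353, 417]) cube([97, 1358, 16]);
translate([1503, 353, 417]) cube([97, 1358, 16]);
translate([1661, 353, 417]) cube([97, 1358, 16]);
translate([1819, 353, 417]) cube([97, 1358, 16]);


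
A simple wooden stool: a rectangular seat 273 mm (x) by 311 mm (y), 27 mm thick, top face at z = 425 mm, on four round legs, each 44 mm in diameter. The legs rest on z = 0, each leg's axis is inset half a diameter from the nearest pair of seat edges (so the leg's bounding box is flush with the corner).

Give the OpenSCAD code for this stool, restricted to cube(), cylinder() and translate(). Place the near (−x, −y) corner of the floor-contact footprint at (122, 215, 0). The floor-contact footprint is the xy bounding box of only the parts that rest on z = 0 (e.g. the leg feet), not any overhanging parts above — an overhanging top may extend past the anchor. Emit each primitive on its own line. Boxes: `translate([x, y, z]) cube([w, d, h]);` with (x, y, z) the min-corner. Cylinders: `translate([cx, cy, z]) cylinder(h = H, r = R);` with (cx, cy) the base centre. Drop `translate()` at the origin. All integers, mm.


translate([122, 215, 398]) cube([273, 311, 27]);
translate([144, 237, 0]) cylinder(h = 398, r = 22);
translate([373, 237, 0]) cylinder(h = 398, r = 22);
translate([144, 504, 0]) cylinder(h = 398, r = 22);
translate([373, 504, 0]) cylinder(h = 398, r = 22);


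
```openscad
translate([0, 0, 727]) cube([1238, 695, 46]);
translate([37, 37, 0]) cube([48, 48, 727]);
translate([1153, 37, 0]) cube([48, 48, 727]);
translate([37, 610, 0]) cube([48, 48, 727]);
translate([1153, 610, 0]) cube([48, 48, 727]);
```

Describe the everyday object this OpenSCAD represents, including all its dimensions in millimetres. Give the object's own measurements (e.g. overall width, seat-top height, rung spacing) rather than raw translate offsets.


A table: top 1238 mm (x) × 695 mm (y), 46 mm thick, upper face at z = 773 mm, on four 48×48 mm square legs, each inset 37 mm from the nearest pair of top edges from z = 0 to the bottom of the top.


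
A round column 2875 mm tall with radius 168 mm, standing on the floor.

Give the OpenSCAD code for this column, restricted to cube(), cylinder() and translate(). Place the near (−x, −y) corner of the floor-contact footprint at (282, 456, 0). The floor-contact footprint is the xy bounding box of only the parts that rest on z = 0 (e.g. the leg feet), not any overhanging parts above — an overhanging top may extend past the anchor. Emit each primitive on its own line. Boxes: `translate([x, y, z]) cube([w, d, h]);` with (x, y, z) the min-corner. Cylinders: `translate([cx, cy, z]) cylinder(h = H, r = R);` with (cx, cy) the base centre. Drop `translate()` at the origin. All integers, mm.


translate([450, 624, 0]) cylinder(h = 2875, r = 168);


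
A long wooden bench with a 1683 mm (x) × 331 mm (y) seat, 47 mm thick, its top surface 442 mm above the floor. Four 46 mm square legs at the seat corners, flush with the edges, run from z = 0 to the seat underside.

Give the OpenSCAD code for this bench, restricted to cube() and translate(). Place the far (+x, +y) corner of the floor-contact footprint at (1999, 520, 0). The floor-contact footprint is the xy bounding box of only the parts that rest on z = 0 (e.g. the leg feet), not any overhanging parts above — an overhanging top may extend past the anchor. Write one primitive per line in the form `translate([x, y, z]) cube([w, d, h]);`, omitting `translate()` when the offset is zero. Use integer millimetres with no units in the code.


translate([316, 189, 395]) cube([1683, 331, 47]);
translate([316, 189, 0]) cube([46, 46, 395]);
translate([316, 474, 0]) cube([46, 46, 395]);
translate([1953, 189, 0]) cube([46, 46, 395]);
translate([1953, 474, 0]) cube([46, 46, 395]);


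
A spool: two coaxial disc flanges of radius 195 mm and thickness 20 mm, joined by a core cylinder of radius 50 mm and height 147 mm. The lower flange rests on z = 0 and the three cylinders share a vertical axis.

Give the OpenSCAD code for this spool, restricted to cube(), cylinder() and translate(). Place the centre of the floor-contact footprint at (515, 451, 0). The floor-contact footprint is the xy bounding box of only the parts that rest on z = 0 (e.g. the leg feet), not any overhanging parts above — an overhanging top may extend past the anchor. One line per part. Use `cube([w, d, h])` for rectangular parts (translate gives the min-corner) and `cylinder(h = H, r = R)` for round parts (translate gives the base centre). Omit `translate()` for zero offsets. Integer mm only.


translate([515, 451, 0]) cylinder(h = 20, r = 195);
translate([515, 451, 20]) cylinder(h = 147, r = 50);
translate([515, 451, 167]) cylinder(h = 20, r = 195);
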